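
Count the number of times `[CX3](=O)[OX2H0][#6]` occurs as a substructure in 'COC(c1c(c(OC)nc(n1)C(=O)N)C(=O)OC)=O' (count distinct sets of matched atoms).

[CX3](=O)[OX2H0][#6] is the SMARTS for an ester: a carbonyl carbon bonded to an oxygen that is itself bonded to carbon (no H on that O).
The molecule carries 2 separate instances of a methyl-ester group (-C(=O)OCH3) meeting every constraint; each maps to a distinct set of atoms, giving 2 matches.

2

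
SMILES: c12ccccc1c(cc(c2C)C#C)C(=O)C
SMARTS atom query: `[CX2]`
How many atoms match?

The query [CX2] means: C with X2: aliphatic carbon with exactly 2 total connections.
Check the 16 heavy atoms by environment: 10× c (aromatic, X3) → no; 1× C (X3) → no; 1× O (X1) → no; 2× C (X4) → no; 2× C (X2) → match.
That gives 2 matching atoms.

2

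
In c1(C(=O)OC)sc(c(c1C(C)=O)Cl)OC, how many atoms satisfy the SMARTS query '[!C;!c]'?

6

The query [!C;!c] means: neither aliphatic nor aromatic carbon — same as [!#6].
Check the 15 heavy atoms by environment: 1× s (aromatic) → match; 4× c (aromatic) → no; 5× C → no; 4× O → match; 1× Cl → match.
Summing the matching environments: 1 + 4 + 1 = 6 matching atoms.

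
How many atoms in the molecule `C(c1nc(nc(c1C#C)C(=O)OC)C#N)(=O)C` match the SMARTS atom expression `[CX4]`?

2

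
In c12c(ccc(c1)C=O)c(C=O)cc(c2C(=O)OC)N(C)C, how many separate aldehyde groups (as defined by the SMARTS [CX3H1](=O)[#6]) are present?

2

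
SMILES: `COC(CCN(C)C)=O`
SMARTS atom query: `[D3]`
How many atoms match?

2

The query [D3] means: atom with exactly three heavy-atom neighbours.
Check the 9 heavy atoms by environment: 2× C (D2) → no; 1× C (D3) → match; 1× O (D1) → no; 1× O (D2) → no; 3× C (D1) → no; 1× N (D3) → match.
Summing the matching environments: 1 + 1 = 2 matching atoms.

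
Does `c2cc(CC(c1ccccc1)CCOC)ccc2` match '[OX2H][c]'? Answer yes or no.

No

The pattern [OX2H][c] describes a hydroxyl oxygen attached to an aromatic carbon — a phenol.
The closest candidate here is a methoxy ether (-OCH3), but the oxygen has H0, not H1. No other fragment satisfies the full query, so there is no match.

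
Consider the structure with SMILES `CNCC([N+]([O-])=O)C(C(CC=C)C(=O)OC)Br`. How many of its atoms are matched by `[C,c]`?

10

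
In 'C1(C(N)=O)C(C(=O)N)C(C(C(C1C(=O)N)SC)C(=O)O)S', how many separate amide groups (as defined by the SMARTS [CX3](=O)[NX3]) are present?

3

[CX3](=O)[NX3] is the SMARTS for an amide: a carbonyl carbon bonded to a trivalent nitrogen.
The molecule carries 3 separate instances of a primary amide (-C(=O)NH2) meeting every constraint; each maps to a distinct set of atoms, giving 3 matches.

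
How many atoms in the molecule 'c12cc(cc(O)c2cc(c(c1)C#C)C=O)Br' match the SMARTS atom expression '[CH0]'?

1

The query [CH0] means: aliphatic carbon with no attached hydrogen.
Check the 16 heavy atoms by environment: 6× c (aromatic, H0) → no; 4× c (aromatic, H1) → no; 1× O (H1) → no; 2× C (H1) → no; 1× O (H0) → no; 1× Br (H0) → no; 1× C (H0) → match.
That gives 1 matching atom.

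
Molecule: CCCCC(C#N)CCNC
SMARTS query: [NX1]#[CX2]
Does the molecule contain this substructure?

Yes

The pattern [NX1]#[CX2] describes a nitrogen triple-bonded to a two-connected carbon — a nitrile.
The molecule carries a nitrile (-C#N), whose atoms satisfy every constraint of the query, so the pattern matches.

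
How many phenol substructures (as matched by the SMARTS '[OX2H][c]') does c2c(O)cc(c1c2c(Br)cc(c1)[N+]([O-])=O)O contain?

2

[OX2H][c] is the SMARTS for a phenol: a hydroxyl oxygen attached to an aromatic carbon.
The molecule carries 2 separate instances of a hydroxyl group (-OH) meeting every constraint; each maps to a distinct set of atoms, giving 2 matches.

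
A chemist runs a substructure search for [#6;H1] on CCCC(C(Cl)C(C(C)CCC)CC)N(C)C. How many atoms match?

4

The query [#6;H1] means: any carbon bearing exactly one hydrogen.
Check the 17 heavy atoms by environment: 5× C (H2) → no; 4× C (H1) → match; 1× Cl (H0) → no; 6× C (H3) → no; 1× N (H0) → no.
That gives 4 matching atoms.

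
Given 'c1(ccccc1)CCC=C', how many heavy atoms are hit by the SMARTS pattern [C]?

4

Check the 10 heavy atoms by environment: 4× C → match; 6× c (aromatic) → no.
That gives 4 matching atoms.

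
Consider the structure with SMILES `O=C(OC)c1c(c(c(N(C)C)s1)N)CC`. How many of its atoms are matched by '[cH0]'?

4

The query [cH0] means: aromatic carbon with no attached hydrogen (substituted or ring-fusion).
Check the 15 heavy atoms by environment: 1× s (aromatic, H0) → no; 4× c (aromatic, H0) → match; 1× N (H2) → no; 1× C (H2) → no; 4× C (H3) → no; 1× N (H0) → no; 1× C (H0) → no; 2× O (H0) → no.
That gives 4 matching atoms.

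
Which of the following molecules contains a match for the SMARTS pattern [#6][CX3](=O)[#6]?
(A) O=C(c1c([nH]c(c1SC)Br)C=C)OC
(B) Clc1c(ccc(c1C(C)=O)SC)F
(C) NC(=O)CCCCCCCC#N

B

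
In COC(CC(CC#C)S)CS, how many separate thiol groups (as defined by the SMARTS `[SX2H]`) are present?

[SX2H] is the SMARTS for a thiol: an aliphatic sulfur with two connections, one being H.
The molecule carries 2 separate instances of a thiol (-SH) meeting every constraint; each maps to a distinct set of atoms, giving 2 matches.

2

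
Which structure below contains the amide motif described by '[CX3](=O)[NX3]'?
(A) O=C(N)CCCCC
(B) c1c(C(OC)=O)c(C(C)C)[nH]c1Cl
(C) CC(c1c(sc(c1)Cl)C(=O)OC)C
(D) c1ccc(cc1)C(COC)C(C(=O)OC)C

A

[CX3](=O)[NX3] describes a carbonyl carbon bonded to a trivalent nitrogen (an amide).
(A) contains a primary amide (-C(=O)NH2), which satisfies every atom and bond constraint.
(B) has a methyl-ester group (-C(=O)OCH3) but the carbonyl is bonded to O, not to an NX3 nitrogen.
(C) has a methyl-ester group (-C(=O)OCH3) but the carbonyl is bonded to O, not to an NX3 nitrogen.
(D) has a methyl-ester group (-C(=O)OCH3) but the carbonyl is bonded to O, not to an NX3 nitrogen.
So the answer is (A).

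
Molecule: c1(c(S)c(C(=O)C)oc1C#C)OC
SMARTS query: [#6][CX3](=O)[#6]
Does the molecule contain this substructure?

Yes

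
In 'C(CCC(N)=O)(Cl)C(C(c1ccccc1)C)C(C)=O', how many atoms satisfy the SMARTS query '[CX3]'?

2

The query [CX3] means: C with X3: aliphatic carbon with exactly 3 total connections.
Check the 19 heavy atoms by environment: 7× C (X4) → no; 1× Cl (X1) → no; 2× C (X3) → match; 2× O (X1) → no; 1× N (X3) → no; 6× c (aromatic, X3) → no.
That gives 2 matching atoms.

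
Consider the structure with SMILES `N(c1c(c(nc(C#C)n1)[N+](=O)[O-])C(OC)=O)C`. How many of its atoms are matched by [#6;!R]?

The query [#6;!R] means: carbon not in any ring.
Check the 17 heavy atoms by environment: 2× n (aromatic, in 6-ring) → no; 4× c (aromatic, in 6-ring) → no; 1× N (charge +1, acyclic) → no; 1× O (charge -1, acyclic) → no; 3× O (acyclic) → no; 5× C (acyclic) → match; 1× N (acyclic) → no.
That gives 5 matching atoms.

5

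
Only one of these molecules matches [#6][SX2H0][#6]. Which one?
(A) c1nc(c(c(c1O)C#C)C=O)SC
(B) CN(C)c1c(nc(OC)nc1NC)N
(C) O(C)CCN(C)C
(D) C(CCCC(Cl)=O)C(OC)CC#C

A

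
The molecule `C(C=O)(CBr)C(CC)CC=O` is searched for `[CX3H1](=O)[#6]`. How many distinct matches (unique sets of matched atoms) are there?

2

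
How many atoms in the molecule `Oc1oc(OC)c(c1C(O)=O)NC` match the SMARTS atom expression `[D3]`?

Check the 13 heavy atoms by environment: 1× o (aromatic, D2) → no; 4× c (aromatic, D3) → match; 1× N (D2) → no; 2× C (D1) → no; 1× C (D3) → match; 3× O (D1) → no; 1× O (D2) → no.
Summing the matching environments: 4 + 1 = 5 matching atoms.

5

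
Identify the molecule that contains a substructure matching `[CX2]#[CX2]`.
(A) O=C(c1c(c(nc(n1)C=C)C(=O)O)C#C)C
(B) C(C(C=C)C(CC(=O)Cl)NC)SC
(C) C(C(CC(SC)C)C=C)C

A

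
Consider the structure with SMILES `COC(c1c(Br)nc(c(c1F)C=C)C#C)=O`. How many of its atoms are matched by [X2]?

4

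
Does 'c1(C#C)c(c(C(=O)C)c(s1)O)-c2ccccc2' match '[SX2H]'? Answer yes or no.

No

The pattern [SX2H] describes an aliphatic sulfur with two connections, one being H — a thiol.
The closest candidate here is a hydroxyl group (-OH), but it is an -OH, not an -SH. No other fragment satisfies the full query, so there is no match.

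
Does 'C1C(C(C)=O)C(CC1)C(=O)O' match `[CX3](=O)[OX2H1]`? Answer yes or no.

Yes

The pattern [CX3](=O)[OX2H1] describes an sp2 carbon double-bonded to O and single-bonded to an -OH oxygen — a carboxylic acid.
The molecule carries a carboxylic acid group (-C(=O)OH), whose atoms satisfy every constraint of the query, so the pattern matches.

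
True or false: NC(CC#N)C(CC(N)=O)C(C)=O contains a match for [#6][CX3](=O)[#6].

The pattern [#6][CX3](=O)[#6] describes a carbonyl carbon (no H) flanked by two carbons — a ketone.
The molecule carries an acetyl/ketone group (-C(=O)CH3), whose atoms satisfy every constraint of the query, so the pattern matches.

True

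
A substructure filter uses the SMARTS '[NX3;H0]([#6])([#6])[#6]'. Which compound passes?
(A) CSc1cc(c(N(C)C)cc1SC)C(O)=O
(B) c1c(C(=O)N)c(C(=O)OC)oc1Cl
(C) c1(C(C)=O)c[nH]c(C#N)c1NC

A

[NX3;H0]([#6])([#6])[#6] describes a trivalent nitrogen with no H, bonded to three carbons (a tertiary amine).
(A) contains a dimethylamino group (-N(CH3)2), which satisfies every atom and bond constraint.
(B) has a primary amide (-C(=O)NH2) but the amide nitrogen has H2 and only one carbon neighbour.
(C) has an N-methylamino group (-NHCH3) but the nitrogen still has one H (H1), not H0.
So the answer is (A).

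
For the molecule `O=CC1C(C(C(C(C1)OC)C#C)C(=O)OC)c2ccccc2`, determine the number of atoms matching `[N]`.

The query [N] means: uppercase N matches aliphatic (non-aromatic) nitrogen only.
Check the 22 heavy atoms by environment: 12× C → no; 4× O → no; 6× c (aromatic) → no.
No environment satisfies the query, so 0 matching atoms.

0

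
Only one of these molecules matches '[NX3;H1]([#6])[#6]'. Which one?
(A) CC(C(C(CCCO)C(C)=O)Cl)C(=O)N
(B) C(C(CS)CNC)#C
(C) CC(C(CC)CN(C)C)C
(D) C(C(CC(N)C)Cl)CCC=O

[NX3;H1]([#6])[#6] describes a trivalent nitrogen with one H, bonded to two carbons (a secondary amine).
(A) has a primary amide (-C(=O)NH2) but the -C(=O)NH2 nitrogen has H2, not H1.
(B) contains an N-methylamino group (-NHCH3), which satisfies every atom and bond constraint.
(C) has a dimethylamino group (-N(CH3)2) but the nitrogen has H0, not H1.
(D) has a primary amino group (-NH2) but the nitrogen has H2 and only one carbon neighbour.
So the answer is (B).

B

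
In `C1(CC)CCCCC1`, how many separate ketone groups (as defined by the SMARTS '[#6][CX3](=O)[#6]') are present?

0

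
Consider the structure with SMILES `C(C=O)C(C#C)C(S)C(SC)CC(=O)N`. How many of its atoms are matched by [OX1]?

2

The query [OX1] means: aliphatic oxygen with one total connection — typically a carbonyl =O or an oxide.
Check the 15 heavy atoms by environment: 6× C (X4) → no; 2× C (X3) → no; 2× O (X1) → match; 2× C (X2) → no; 1× N (X3) → no; 2× S (X2) → no.
That gives 2 matching atoms.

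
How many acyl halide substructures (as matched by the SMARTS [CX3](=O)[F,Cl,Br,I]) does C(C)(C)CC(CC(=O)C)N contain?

[CX3](=O)[F,Cl,Br,I] is the SMARTS for an acyl halide: a carbonyl carbon bonded to a halogen.
No fragment in the molecule satisfies every constraint, giving 0 matches.

0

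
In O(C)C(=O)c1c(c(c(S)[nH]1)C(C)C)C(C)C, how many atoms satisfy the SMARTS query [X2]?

The query [X2] means: any atom with exactly two total connections (bonds + H).
Check the 16 heavy atoms by environment: 1× n (aromatic, X3) → no; 4× c (aromatic, X3) → no; 7× C (X4) → no; 1× C (X3) → no; 1× O (X1) → no; 1× O (X2) → match; 1× S (X2) → match.
Summing the matching environments: 1 + 1 = 2 matching atoms.

2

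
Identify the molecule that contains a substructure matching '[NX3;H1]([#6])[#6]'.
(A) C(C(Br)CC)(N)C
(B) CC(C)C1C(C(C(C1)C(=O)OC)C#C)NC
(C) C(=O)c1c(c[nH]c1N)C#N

B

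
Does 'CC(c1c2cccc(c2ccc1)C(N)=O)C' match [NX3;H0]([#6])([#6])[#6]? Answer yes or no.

No

The pattern [NX3;H0]([#6])([#6])[#6] describes a trivalent nitrogen with no H, bonded to three carbons — a tertiary amine.
The closest candidate here is a primary amide (-C(=O)NH2), but the amide nitrogen has H2 and only one carbon neighbour. No other fragment satisfies the full query, so there is no match.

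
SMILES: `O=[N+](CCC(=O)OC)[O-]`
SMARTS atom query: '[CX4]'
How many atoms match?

The query [CX4] means: C with X4: aliphatic carbon with exactly 4 total connections (bonds + H).
Check the 9 heavy atoms by environment: 3× C (X4) → match; 1× N (charge +1, X3) → no; 1× O (charge -1, X1) → no; 2× O (X1) → no; 1× C (X3) → no; 1× O (X2) → no.
That gives 3 matching atoms.

3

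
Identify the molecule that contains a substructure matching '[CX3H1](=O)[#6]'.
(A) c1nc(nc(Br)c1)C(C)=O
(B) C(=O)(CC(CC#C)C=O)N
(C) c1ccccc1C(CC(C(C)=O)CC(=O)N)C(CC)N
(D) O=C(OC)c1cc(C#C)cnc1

B

[CX3H1](=O)[#6] describes an sp2 carbon with one H, double-bonded to O and single-bonded to carbon (an aldehyde).
(A) has an acetyl/ketone group (-C(=O)CH3) but the carbonyl carbon has H0 (two carbon neighbours), not H1.
(B) contains an aldehyde (-CHO), which satisfies every atom and bond constraint.
(C) has an acetyl/ketone group (-C(=O)CH3) but the carbonyl carbon has H0 (two carbon neighbours), not H1.
(D) has a methyl-ester group (-C(=O)OCH3) but the carbonyl carbon has H0, not H1.
So the answer is (B).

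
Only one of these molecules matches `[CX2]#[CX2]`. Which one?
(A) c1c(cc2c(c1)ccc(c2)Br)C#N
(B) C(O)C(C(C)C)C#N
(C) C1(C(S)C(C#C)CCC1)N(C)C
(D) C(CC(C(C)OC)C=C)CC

[CX2]#[CX2] describes a carbon-carbon triple bond (an alkyne).
(A) has a nitrile (-C#N) but the triple bond is C#N, not C#C.
(B) has a nitrile (-C#N) but the triple bond is C#N, not C#C.
(C) contains an ethynyl group (-C#CH), which satisfies every atom and bond constraint.
(D) has a vinyl group (-CH=CH2) but the C=C is a double bond; both carbons are CX3, not CX2.
So the answer is (C).

C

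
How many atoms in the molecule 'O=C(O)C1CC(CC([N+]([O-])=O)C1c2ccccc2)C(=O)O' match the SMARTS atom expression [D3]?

8

The query [D3] means: atom with exactly three heavy-atom neighbours.
Check the 21 heavy atoms by environment: 6× C (D3) → match; 2× C (D2) → no; 5× O (D1) → no; 1× N (charge +1, D3) → match; 1× O (charge -1, D1) → no; 1× c (aromatic, D3) → match; 5× c (aromatic, D2) → no.
Summing the matching environments: 6 + 1 + 1 = 8 matching atoms.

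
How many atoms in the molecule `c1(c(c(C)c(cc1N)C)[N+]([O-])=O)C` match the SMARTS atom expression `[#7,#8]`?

4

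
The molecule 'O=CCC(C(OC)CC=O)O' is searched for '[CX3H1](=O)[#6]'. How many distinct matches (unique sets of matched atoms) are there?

2

[CX3H1](=O)[#6] is the SMARTS for an aldehyde: an sp2 carbon with one H, double-bonded to O and single-bonded to carbon.
The molecule carries 2 separate instances of an aldehyde (-CHO) meeting every constraint; each maps to a distinct set of atoms, giving 2 matches.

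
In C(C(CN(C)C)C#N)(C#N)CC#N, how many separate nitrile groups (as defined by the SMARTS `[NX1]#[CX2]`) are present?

[NX1]#[CX2] is the SMARTS for a nitrile: a nitrogen triple-bonded to a two-connected carbon.
The molecule carries 3 separate instances of a nitrile (-C#N) meeting every constraint; each maps to a distinct set of atoms, giving 3 matches.

3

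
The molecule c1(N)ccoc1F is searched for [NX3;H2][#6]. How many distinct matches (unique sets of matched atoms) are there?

1

[NX3;H2][#6] is the SMARTS for a primary amine: a trivalent nitrogen with two H attached to carbon.
Exactly one fragment in the molecule meets all constraints, giving 1 match.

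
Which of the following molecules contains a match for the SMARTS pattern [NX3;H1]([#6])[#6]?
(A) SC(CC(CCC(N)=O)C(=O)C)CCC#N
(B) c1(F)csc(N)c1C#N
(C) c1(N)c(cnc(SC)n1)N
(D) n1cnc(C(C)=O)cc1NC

D

[NX3;H1]([#6])[#6] describes a trivalent nitrogen with one H, bonded to two carbons (a secondary amine).
(A) has a primary amide (-C(=O)NH2) but the -C(=O)NH2 nitrogen has H2, not H1.
(B) has a primary amino group (-NH2) but the nitrogen has H2 and only one carbon neighbour.
(C) has a primary amino group (-NH2) but the nitrogen has H2 and only one carbon neighbour.
(D) contains an N-methylamino group (-NHCH3), which satisfies every atom and bond constraint.
So the answer is (D).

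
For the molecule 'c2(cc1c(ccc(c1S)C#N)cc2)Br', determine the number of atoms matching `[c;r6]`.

10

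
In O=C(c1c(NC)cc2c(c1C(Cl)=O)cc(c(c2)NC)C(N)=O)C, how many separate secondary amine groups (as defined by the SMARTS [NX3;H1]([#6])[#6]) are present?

2

[NX3;H1]([#6])[#6] is the SMARTS for a secondary amine: a trivalent nitrogen with one H, bonded to two carbons.
The molecule carries 2 separate instances of an N-methylamino group (-NHCH3) meeting every constraint; each maps to a distinct set of atoms, giving 2 matches.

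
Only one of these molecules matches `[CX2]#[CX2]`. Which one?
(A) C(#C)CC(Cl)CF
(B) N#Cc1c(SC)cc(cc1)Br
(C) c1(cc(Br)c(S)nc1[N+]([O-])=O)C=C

A

[CX2]#[CX2] describes a carbon-carbon triple bond (an alkyne).
(A) contains an ethynyl group (-C#CH), which satisfies every atom and bond constraint.
(B) has a nitrile (-C#N) but the triple bond is C#N, not C#C.
(C) has a vinyl group (-CH=CH2) but the C=C is a double bond; both carbons are CX3, not CX2.
So the answer is (A).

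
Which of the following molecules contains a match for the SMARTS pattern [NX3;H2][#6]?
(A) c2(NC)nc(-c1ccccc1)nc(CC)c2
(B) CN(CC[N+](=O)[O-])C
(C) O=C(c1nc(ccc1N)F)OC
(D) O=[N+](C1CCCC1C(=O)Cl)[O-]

[NX3;H2][#6] describes a trivalent nitrogen with two H attached to carbon (a primary amine).
(A) has an N-methylamino group (-NHCH3) but the nitrogen bears two carbons and only one H (H1), not H2.
(B) has a dimethylamino group (-N(CH3)2) but the nitrogen has H0, not H2.
(C) contains a primary amino group (-NH2), which satisfies every atom and bond constraint.
(D) has a nitro group (-[N+](=O)[O-]) but the nitrogen is [N+] with no H, not NX3H2.
So the answer is (C).

C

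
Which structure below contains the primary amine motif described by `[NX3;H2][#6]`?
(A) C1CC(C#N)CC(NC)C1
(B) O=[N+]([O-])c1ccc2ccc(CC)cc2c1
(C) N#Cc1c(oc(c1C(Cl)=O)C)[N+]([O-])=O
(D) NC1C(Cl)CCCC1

D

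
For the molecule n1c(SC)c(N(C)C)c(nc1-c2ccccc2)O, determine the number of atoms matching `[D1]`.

The query [D1] means: atom with exactly one heavy-atom neighbour (degree 1).
Check the 18 heavy atoms by environment: 2× n (aromatic, D2) → no; 5× c (aromatic, D3) → no; 1× N (D3) → no; 3× C (D1) → match; 1× O (D1) → match; 1× S (D2) → no; 5× c (aromatic, D2) → no.
Summing the matching environments: 3 + 1 = 4 matching atoms.

4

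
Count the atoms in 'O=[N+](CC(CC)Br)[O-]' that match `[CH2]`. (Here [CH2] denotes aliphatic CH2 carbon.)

2

The query [CH2] means: aliphatic carbon with exactly two hydrogens.
Check the 8 heavy atoms by environment: 2× C (H2) → match; 1× C (H1) → no; 1× C (H3) → no; 1× Br (H0) → no; 1× N (charge +1, H0) → no; 1× O (charge -1, H0) → no; 1× O (H0) → no.
That gives 2 matching atoms.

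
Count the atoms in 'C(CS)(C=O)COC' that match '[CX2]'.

0

Check the 8 heavy atoms by environment: 4× C (X4) → no; 1× O (X2) → no; 1× C (X3) → no; 1× O (X1) → no; 1× S (X2) → no.
No environment satisfies the query, so 0 matching atoms.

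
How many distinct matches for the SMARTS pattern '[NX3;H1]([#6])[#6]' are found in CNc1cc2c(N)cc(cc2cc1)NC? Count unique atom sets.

[NX3;H1]([#6])[#6] is the SMARTS for a secondary amine: a trivalent nitrogen with one H, bonded to two carbons.
The molecule carries 2 separate instances of an N-methylamino group (-NHCH3) meeting every constraint; each maps to a distinct set of atoms, giving 2 matches.

2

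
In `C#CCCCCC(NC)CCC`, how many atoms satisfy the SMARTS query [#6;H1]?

The query [#6;H1] means: any carbon bearing exactly one hydrogen.
Check the 12 heavy atoms by environment: 6× C (H2) → no; 2× C (H1) → match; 1× C (H0) → no; 1× N (H1) → no; 2× C (H3) → no.
That gives 2 matching atoms.

2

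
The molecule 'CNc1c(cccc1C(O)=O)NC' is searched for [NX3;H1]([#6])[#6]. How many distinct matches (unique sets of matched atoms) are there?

[NX3;H1]([#6])[#6] is the SMARTS for a secondary amine: a trivalent nitrogen with one H, bonded to two carbons.
The molecule carries 2 separate instances of an N-methylamino group (-NHCH3) meeting every constraint; each maps to a distinct set of atoms, giving 2 matches.

2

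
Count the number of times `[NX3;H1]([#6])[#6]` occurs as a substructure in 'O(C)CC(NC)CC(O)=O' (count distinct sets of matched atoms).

[NX3;H1]([#6])[#6] is the SMARTS for a secondary amine: a trivalent nitrogen with one H, bonded to two carbons.
Exactly one fragment in the molecule meets all constraints, giving 1 match.

1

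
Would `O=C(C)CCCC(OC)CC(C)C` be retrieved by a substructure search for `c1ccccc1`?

No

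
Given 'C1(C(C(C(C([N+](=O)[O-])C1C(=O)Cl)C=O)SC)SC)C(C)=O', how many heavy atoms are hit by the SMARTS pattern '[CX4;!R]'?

3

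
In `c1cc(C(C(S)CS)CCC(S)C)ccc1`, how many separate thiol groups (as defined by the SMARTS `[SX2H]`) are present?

3

[SX2H] is the SMARTS for a thiol: an aliphatic sulfur with two connections, one being H.
The molecule carries 3 separate instances of a thiol (-SH) meeting every constraint; each maps to a distinct set of atoms, giving 3 matches.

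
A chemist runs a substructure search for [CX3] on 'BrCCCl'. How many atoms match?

0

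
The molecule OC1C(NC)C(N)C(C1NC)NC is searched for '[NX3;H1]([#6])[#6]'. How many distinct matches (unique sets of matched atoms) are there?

[NX3;H1]([#6])[#6] is the SMARTS for a secondary amine: a trivalent nitrogen with one H, bonded to two carbons.
The molecule carries 3 separate instances of an N-methylamino group (-NHCH3) meeting every constraint; each maps to a distinct set of atoms, giving 3 matches.

3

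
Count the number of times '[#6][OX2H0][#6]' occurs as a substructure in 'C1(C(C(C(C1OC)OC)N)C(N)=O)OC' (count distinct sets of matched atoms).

3

[#6][OX2H0][#6] is the SMARTS for an ether: an aliphatic oxygen bridging two carbons with no H on the oxygen.
The molecule carries 3 separate instances of a methoxy ether (-OCH3) meeting every constraint; each maps to a distinct set of atoms, giving 3 matches.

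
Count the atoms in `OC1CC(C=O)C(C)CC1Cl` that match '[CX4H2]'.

2

The query [CX4H2] means: sp3 carbon (X4) with exactly two hydrogens.
Check the 11 heavy atoms by environment: 2× C (H2, X4) → match; 4× C (H1, X4) → no; 1× C (H3, X4) → no; 1× C (H1, X3) → no; 1× O (H0, X1) → no; 1× Cl (H0, X1) → no; 1× O (H1, X2) → no.
That gives 2 matching atoms.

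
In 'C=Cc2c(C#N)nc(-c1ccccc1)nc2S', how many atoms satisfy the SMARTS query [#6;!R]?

The query [#6;!R] means: carbon not in any ring.
Check the 17 heavy atoms by environment: 2× n (aromatic, in 6-ring) → no; 10× c (aromatic, in 6-ring) → no; 3× C (acyclic) → match; 1× N (acyclic) → no; 1× S (acyclic) → no.
That gives 3 matching atoms.

3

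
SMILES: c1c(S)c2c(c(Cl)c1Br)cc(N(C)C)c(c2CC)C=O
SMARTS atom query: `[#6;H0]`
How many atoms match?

8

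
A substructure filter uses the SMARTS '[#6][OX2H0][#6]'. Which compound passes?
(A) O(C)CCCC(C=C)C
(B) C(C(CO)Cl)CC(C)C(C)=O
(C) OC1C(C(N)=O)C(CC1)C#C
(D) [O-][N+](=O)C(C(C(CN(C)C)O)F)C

A

[#6][OX2H0][#6] describes an aliphatic oxygen bridging two carbons with no H on the oxygen (an ether).
(A) contains a methoxy ether (-OCH3), which satisfies every atom and bond constraint.
(B) has a hydroxyl group (-OH) but the oxygen has H1, not H0 bridging two carbons.
(C) has a hydroxyl group (-OH) but the oxygen has H1, not H0 bridging two carbons.
(D) has a hydroxyl group (-OH) but the oxygen has H1, not H0 bridging two carbons.
So the answer is (A).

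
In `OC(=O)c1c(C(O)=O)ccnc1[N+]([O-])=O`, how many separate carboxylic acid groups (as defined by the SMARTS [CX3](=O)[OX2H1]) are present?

[CX3](=O)[OX2H1] is the SMARTS for a carboxylic acid: an sp2 carbon double-bonded to O and single-bonded to an -OH oxygen.
The molecule carries 2 separate instances of a carboxylic acid group (-C(=O)OH) meeting every constraint; each maps to a distinct set of atoms, giving 2 matches.

2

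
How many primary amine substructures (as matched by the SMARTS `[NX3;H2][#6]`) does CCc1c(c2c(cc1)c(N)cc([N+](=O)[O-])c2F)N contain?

2

[NX3;H2][#6] is the SMARTS for a primary amine: a trivalent nitrogen with two H attached to carbon.
The molecule carries 2 separate instances of a primary amino group (-NH2) meeting every constraint; each maps to a distinct set of atoms, giving 2 matches.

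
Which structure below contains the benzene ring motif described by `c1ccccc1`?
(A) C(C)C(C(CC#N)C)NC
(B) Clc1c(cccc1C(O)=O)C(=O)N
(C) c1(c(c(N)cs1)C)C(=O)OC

B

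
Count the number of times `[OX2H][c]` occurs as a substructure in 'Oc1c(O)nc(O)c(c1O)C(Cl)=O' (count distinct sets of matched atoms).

[OX2H][c] is the SMARTS for a phenol: a hydroxyl oxygen attached to an aromatic carbon.
The molecule carries 4 separate instances of a hydroxyl group (-OH) meeting every constraint; each maps to a distinct set of atoms, giving 4 matches.

4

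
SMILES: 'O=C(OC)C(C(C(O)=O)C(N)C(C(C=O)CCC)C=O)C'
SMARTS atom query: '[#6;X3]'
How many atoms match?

The query [#6;X3] means: any carbon (aromatic or not) with three total connections.
Check the 21 heavy atoms by environment: 10× C (X4) → no; 4× C (X3) → match; 4× O (X1) → no; 1× N (X3) → no; 2× O (X2) → no.
That gives 4 matching atoms.

4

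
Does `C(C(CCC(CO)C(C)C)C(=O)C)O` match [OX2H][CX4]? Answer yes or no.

Yes

The pattern [OX2H][CX4] describes a hydroxyl oxygen bound to an sp3 (X4) carbon — an aliphatic alcohol.
The molecule carries a hydroxyl group (-OH), whose atoms satisfy every constraint of the query, so the pattern matches.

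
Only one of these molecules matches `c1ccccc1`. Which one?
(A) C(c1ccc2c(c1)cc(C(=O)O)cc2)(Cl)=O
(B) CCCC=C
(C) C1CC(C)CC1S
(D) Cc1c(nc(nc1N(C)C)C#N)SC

A

c1ccccc1 describes six aromatic carbons in a ring (a benzene ring).
(A) contains the required atom environment, so the pattern matches.
(B) has a methyl group (-CH3) but no six-membered all-carbon aromatic ring is present.
(C) has a methyl group (-CH3) but no six-membered all-carbon aromatic ring is present.
(D) has a methyl group (-CH3) but no six-membered all-carbon aromatic ring is present.
So the answer is (A).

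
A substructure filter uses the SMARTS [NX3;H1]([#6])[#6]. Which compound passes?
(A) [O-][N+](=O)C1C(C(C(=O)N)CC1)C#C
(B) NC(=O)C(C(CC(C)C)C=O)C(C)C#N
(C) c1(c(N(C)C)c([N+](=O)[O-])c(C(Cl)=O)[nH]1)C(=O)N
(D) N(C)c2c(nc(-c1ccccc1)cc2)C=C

D

[NX3;H1]([#6])[#6] describes a trivalent nitrogen with one H, bonded to two carbons (a secondary amine).
(A) has a primary amide (-C(=O)NH2) but the -C(=O)NH2 nitrogen has H2, not H1.
(B) has a primary amide (-C(=O)NH2) but the -C(=O)NH2 nitrogen has H2, not H1.
(C) has a primary amide (-C(=O)NH2) but the -C(=O)NH2 nitrogen has H2, not H1.
(D) contains an N-methylamino group (-NHCH3), which satisfies every atom and bond constraint.
So the answer is (D).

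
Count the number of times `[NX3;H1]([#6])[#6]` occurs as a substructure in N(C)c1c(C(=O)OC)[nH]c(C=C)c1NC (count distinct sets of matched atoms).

2

[NX3;H1]([#6])[#6] is the SMARTS for a secondary amine: a trivalent nitrogen with one H, bonded to two carbons.
The molecule carries 2 separate instances of an N-methylamino group (-NHCH3) meeting every constraint; each maps to a distinct set of atoms, giving 2 matches.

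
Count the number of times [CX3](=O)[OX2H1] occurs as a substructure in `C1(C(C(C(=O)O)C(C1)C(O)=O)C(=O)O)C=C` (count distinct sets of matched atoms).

3

[CX3](=O)[OX2H1] is the SMARTS for a carboxylic acid: an sp2 carbon double-bonded to O and single-bonded to an -OH oxygen.
The molecule carries 3 separate instances of a carboxylic acid group (-C(=O)OH) meeting every constraint; each maps to a distinct set of atoms, giving 3 matches.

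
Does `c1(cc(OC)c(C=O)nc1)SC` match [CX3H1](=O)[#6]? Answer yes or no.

Yes

The pattern [CX3H1](=O)[#6] describes an sp2 carbon with one H, double-bonded to O and single-bonded to carbon — an aldehyde.
The molecule carries an aldehyde (-CHO), whose atoms satisfy every constraint of the query, so the pattern matches.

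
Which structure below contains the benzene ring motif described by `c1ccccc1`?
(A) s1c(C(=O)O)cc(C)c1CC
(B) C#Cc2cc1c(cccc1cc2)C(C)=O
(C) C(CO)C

c1ccccc1 describes six aromatic carbons in a ring (a benzene ring).
(A) has a methyl group (-CH3) but no six-membered all-carbon aromatic ring is present.
(B) contains the required atom environment, so the pattern matches.
(C) has a methyl group (-CH3) but no six-membered all-carbon aromatic ring is present.
So the answer is (B).

B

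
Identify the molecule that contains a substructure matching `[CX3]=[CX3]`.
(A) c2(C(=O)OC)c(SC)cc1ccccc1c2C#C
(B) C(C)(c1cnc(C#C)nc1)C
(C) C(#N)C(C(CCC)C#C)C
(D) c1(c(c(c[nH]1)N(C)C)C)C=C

D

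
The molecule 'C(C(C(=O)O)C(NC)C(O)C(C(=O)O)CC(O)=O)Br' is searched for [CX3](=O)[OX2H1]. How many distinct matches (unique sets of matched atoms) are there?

3

[CX3](=O)[OX2H1] is the SMARTS for a carboxylic acid: an sp2 carbon double-bonded to O and single-bonded to an -OH oxygen.
The molecule carries 3 separate instances of a carboxylic acid group (-C(=O)OH) meeting every constraint; each maps to a distinct set of atoms, giving 3 matches.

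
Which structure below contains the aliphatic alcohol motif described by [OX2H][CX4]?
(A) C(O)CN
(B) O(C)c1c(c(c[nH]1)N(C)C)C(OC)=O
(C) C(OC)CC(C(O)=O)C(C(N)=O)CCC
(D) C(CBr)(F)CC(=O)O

A

[OX2H][CX4] describes a hydroxyl oxygen bound to an sp3 (X4) carbon (an aliphatic alcohol).
(A) contains a hydroxyl group (-OH), which satisfies every atom and bond constraint.
(B) has a methoxy ether (-OCH3) but the oxygen has H0 (ether), not H1.
(C) has a methoxy ether (-OCH3) but the oxygen has H0 (ether), not H1.
(D) has a carboxylic acid group (-C(=O)OH) but the -OH is on a CX3 carbonyl carbon, not a CX4 carbon.
So the answer is (A).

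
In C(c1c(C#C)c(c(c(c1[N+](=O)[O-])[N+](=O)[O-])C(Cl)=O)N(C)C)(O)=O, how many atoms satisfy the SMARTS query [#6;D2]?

1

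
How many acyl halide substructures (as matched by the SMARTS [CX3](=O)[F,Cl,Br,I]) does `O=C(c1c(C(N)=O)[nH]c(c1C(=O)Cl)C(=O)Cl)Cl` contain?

3

[CX3](=O)[F,Cl,Br,I] is the SMARTS for an acyl halide: a carbonyl carbon bonded to a halogen.
The molecule carries 3 separate instances of an acyl chloride (-C(=O)Cl) meeting every constraint; each maps to a distinct set of atoms, giving 3 matches.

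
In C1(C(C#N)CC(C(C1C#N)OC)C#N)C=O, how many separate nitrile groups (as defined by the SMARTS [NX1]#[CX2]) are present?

[NX1]#[CX2] is the SMARTS for a nitrile: a nitrogen triple-bonded to a two-connected carbon.
The molecule carries 3 separate instances of a nitrile (-C#N) meeting every constraint; each maps to a distinct set of atoms, giving 3 matches.

3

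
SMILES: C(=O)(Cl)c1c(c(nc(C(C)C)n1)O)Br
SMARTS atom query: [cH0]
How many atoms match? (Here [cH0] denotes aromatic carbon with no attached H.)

4

The query [cH0] means: aromatic carbon with no attached hydrogen (substituted or ring-fusion).
Check the 14 heavy atoms by environment: 2× n (aromatic, H0) → no; 4× c (aromatic, H0) → match; 1× C (H0) → no; 1× O (H0) → no; 1× Cl (H0) → no; 1× O (H1) → no; 1× Br (H0) → no; 1× C (H1) → no; 2× C (H3) → no.
That gives 4 matching atoms.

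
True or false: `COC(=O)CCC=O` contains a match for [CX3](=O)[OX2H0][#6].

True

The pattern [CX3](=O)[OX2H0][#6] describes a carbonyl carbon bonded to an oxygen that is itself bonded to carbon (no H on that O) — an ester.
The molecule carries a methyl-ester group (-C(=O)OCH3), whose atoms satisfy every constraint of the query, so the pattern matches.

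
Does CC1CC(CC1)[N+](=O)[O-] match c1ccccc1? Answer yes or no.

The pattern c1ccccc1 describes six aromatic carbons in a ring — a benzene ring.
The closest candidate here is a methyl group (-CH3), but no six-membered all-carbon aromatic ring is present. No other fragment satisfies the full query, so there is no match.

No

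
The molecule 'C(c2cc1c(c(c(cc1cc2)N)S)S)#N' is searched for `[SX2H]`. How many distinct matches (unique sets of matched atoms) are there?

[SX2H] is the SMARTS for a thiol: an aliphatic sulfur with two connections, one being H.
The molecule carries 2 separate instances of a thiol (-SH) meeting every constraint; each maps to a distinct set of atoms, giving 2 matches.

2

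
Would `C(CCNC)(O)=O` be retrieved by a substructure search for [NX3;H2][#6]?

No

The pattern [NX3;H2][#6] describes a trivalent nitrogen with two H attached to carbon — a primary amine.
The closest candidate here is an N-methylamino group (-NHCH3), but the nitrogen bears two carbons and only one H (H1), not H2. No other fragment satisfies the full query, so there is no match.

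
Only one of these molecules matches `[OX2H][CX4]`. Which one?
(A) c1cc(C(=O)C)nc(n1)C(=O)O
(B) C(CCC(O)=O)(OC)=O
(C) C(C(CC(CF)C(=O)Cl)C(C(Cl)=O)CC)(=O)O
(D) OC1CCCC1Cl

D

[OX2H][CX4] describes a hydroxyl oxygen bound to an sp3 (X4) carbon (an aliphatic alcohol).
(A) has a carboxylic acid group (-C(=O)OH) but the -OH is on a CX3 carbonyl carbon, not a CX4 carbon.
(B) has a carboxylic acid group (-C(=O)OH) but the -OH is on a CX3 carbonyl carbon, not a CX4 carbon.
(C) has a carboxylic acid group (-C(=O)OH) but the -OH is on a CX3 carbonyl carbon, not a CX4 carbon.
(D) contains a hydroxyl group (-OH), which satisfies every atom and bond constraint.
So the answer is (D).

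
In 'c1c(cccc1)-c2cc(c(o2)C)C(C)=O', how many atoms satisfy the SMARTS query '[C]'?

3

Check the 15 heavy atoms by environment: 1× o (aromatic) → no; 10× c (aromatic) → no; 3× C → match; 1× O → no.
That gives 3 matching atoms.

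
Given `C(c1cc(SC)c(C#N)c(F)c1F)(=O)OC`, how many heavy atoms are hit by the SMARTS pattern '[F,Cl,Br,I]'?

2

Check the 16 heavy atoms by environment: 6× c (aromatic) → no; 1× S → no; 4× C → no; 2× O → no; 2× F → match; 1× N → no.
That gives 2 matching atoms.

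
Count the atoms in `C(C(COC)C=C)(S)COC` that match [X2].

The query [X2] means: any atom with exactly two total connections (bonds + H).
Check the 11 heavy atoms by environment: 6× C (X4) → no; 1× S (X2) → match; 2× O (X2) → match; 2× C (X3) → no.
Summing the matching environments: 1 + 2 = 3 matching atoms.

3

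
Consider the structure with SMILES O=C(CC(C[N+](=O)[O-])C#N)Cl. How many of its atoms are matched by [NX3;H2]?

The query [NX3;H2] means: aliphatic N with 3 total connections, two of them H — an -NH2 nitrogen (amine or amide).
Check the 11 heavy atoms by environment: 2× C (H2, X4) → no; 1× C (H1, X4) → no; 1× C (H0, X3) → no; 2× O (H0, X1) → no; 1× Cl (H0, X1) → no; 1× C (H0, X2) → no; 1× N (H0, X1) → no; 1× N (charge +1, H0, X3) → no; 1× O (charge -1, H0, X1) → no.
No environment satisfies the query, so 0 matching atoms.

0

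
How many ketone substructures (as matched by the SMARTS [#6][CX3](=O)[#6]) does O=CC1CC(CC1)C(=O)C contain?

[#6][CX3](=O)[#6] is the SMARTS for a ketone: a carbonyl carbon (no H) flanked by two carbons.
Exactly one fragment in the molecule meets all constraints, giving 1 match.

1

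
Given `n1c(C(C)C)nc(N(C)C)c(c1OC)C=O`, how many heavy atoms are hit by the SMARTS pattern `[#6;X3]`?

5

The query [#6;X3] means: any carbon (aromatic or not) with three total connections.
Check the 16 heavy atoms by environment: 2× n (aromatic, X2) → no; 4× c (aromatic, X3) → match; 1× N (X3) → no; 6× C (X4) → no; 1× O (X2) → no; 1× C (X3) → match; 1× O (X1) → no.
Summing the matching environments: 4 + 1 = 5 matching atoms.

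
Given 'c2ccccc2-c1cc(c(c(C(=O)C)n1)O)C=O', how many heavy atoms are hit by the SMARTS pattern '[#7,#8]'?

4

Check the 18 heavy atoms by environment: 1× n (aromatic) → match; 11× c (aromatic) → no; 3× C → no; 3× O → match.
Summing the matching environments: 1 + 3 = 4 matching atoms.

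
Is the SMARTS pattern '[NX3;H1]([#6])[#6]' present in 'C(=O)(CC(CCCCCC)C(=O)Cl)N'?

The pattern [NX3;H1]([#6])[#6] describes a trivalent nitrogen with one H, bonded to two carbons — a secondary amine.
The closest candidate here is a primary amide (-C(=O)NH2), but the -C(=O)NH2 nitrogen has H2, not H1. No other fragment satisfies the full query, so there is no match.

No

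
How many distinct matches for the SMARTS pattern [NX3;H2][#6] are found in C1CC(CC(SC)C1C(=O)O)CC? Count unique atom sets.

[NX3;H2][#6] is the SMARTS for a primary amine: a trivalent nitrogen with two H attached to carbon.
No fragment in the molecule satisfies every constraint, giving 0 matches.

0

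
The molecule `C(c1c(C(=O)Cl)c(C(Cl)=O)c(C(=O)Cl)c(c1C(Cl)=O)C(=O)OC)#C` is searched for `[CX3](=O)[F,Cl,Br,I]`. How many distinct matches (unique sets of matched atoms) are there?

[CX3](=O)[F,Cl,Br,I] is the SMARTS for an acyl halide: a carbonyl carbon bonded to a halogen.
The molecule carries 4 separate instances of an acyl chloride (-C(=O)Cl) meeting every constraint; each maps to a distinct set of atoms, giving 4 matches.

4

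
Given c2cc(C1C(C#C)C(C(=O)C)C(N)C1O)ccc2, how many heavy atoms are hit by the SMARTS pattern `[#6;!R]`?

4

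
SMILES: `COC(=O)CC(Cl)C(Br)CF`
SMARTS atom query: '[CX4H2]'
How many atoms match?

2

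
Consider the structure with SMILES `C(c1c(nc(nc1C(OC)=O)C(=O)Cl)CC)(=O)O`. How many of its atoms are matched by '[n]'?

The query [n] means: lowercase n matches aromatic nitrogen only.
Check the 18 heavy atoms by environment: 2× n (aromatic) → match; 4× c (aromatic) → no; 6× C → no; 5× O → no; 1× Cl → no.
That gives 2 matching atoms.

2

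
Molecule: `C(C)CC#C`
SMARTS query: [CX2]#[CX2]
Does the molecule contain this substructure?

The pattern [CX2]#[CX2] describes a carbon-carbon triple bond — an alkyne.
The molecule carries an ethynyl group (-C#CH), whose atoms satisfy every constraint of the query, so the pattern matches.

Yes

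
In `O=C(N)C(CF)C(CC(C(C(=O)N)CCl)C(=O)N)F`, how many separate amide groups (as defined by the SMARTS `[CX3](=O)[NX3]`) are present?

[CX3](=O)[NX3] is the SMARTS for an amide: a carbonyl carbon bonded to a trivalent nitrogen.
The molecule carries 3 separate instances of a primary amide (-C(=O)NH2) meeting every constraint; each maps to a distinct set of atoms, giving 3 matches.

3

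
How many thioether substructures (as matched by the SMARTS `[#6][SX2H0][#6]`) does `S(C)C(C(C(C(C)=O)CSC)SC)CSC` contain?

4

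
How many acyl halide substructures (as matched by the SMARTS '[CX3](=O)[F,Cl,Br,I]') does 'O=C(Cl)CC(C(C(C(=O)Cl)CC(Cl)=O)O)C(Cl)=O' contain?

[CX3](=O)[F,Cl,Br,I] is the SMARTS for an acyl halide: a carbonyl carbon bonded to a halogen.
The molecule carries 4 separate instances of an acyl chloride (-C(=O)Cl) meeting every constraint; each maps to a distinct set of atoms, giving 4 matches.

4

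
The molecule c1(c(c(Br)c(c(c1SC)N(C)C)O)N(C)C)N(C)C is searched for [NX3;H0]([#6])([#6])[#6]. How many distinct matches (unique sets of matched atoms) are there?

3

[NX3;H0]([#6])([#6])[#6] is the SMARTS for a tertiary amine: a trivalent nitrogen with no H, bonded to three carbons.
The molecule carries 3 separate instances of a dimethylamino group (-N(CH3)2) meeting every constraint; each maps to a distinct set of atoms, giving 3 matches.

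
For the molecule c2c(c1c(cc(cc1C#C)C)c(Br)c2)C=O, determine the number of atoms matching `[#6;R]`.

10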